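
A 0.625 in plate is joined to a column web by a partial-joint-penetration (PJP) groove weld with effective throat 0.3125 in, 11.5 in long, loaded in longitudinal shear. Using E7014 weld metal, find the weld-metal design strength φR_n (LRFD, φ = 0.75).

E70XX → F_EXX = 70 ksi.
Effective throat (given) t_e = 0.3125 in.
A_we = 0.3125 × 11.5 = 3.594 in².
F_nw = 0.6 F_EXX = 42 ksi.
φR_n = 0.75 × 42 × 3.594 = 113.2 kips.

φR_n ≈ 113 kips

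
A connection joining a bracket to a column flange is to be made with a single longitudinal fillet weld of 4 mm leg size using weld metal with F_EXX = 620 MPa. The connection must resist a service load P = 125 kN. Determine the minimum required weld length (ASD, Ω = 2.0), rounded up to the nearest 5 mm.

Throat t_e = 0.707 × 4 = 2.828 mm.
r_n/Ω = (0.6 × 620 × 2.828) / 2.0 = 526 N/mm = 0.526 kN/mm.
L_req = P / (r_n/Ω) = 125 / 0.526 = 237.6 mm total.
Round up → use L = 240 mm.

L = 240 mm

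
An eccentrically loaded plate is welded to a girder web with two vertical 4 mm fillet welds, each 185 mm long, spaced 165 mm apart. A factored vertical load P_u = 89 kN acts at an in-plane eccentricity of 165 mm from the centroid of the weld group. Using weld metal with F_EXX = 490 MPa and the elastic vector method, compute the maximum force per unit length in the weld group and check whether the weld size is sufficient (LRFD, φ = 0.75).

Total weld length L_w = 370 mm. Treat welds as unit-width lines.
Polar moment about centroid: J = 2[d³/12 + d(b/2)²] = 2[185³/12 + 185×82.5²] = 3574000 mm³.
Direct shear f_v = P/L_w = 89×10³ / 370 = 240.5 N/mm (vertical).
Torsion M = P·e = 89×10³ × 165 = 14685000 N·mm.
Critical point at (x, y) = (82.5, 92.5) from centroid. f_tx = M·y/J = 380.1 N/mm; f_ty = M·x/J = 339 N/mm.
Resultant f_max = √[f_tx² + (f_v + f_ty)²] = √[380.1² + (240.5 + 339)²] = 693.1 N/mm.
Capacity per unit length: φr_n = 0.75 × 0.6 × 490 × (0.707 × 4) = 623.6 N/mm.
693.1 > 623.6 → NOT adequate.

f_max ≈ 693 N/mm; NOT adequate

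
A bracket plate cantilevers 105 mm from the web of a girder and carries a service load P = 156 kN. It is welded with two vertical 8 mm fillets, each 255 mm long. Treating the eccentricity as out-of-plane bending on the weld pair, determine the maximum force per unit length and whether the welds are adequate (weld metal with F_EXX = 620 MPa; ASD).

L_w = 2 × 255 = 510 mm; section modulus (unit throat) S = 2 × L²/6 = 21680 mm².
Direct shear f_v = P/L_w = 156×10³/510 = 305.9 N/mm.
Moment M = P × e = 156×10³ × 105 = 16380000 N·mm; bending f_b = M/S = 755.7 N/mm.
f_max = √(f_v² + f_b²) = √(305.9² + 755.7²) = 815.3 N/mm.
r_n/Ω = (1/2.0) × 0.6 × 620 × (0.707 × 8) = 1052 N/mm → adequate.

f_max ≈ 815 N/mm; adequate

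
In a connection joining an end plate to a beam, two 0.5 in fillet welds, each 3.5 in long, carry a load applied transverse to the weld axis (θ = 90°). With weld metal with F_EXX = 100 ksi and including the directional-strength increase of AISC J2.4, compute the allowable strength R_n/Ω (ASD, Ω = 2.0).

R_n/Ω ≈ 111 kips

t_e = 0.707 × 0.5 = 0.3535 in; A_we = 0.3535 × 7 = 2.474 in².
Directional factor: 1.0 + 0.5 sin^1.5(90°) = 1.5.
F_nw = 0.6 × 100 × 1.5 = 90 ksi.
R_n/Ω = (90 × 2.474) / 2.0 = 111.4 kips.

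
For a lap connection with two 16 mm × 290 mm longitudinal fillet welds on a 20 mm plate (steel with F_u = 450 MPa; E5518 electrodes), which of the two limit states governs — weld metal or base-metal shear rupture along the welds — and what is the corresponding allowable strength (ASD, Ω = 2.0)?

R_n/Ω ≈ 1080 kN (weld metal governs)

E55XX → F_EXX = 550 MPa.
t_e = 0.707 × 16 = 11.31 mm; L = 580 mm.
Weld metal: R_n/Ω = (1/2.0) × 0.6 × 550 × 11.31 × 580 × 10⁻³ = 1083 kN.
Base metal (shear rupture): R_n/Ω = (1/2.0) × 0.6 × 450 × 20 × 580 × 10⁻³ = 1566 kN.
Governing: weld metal.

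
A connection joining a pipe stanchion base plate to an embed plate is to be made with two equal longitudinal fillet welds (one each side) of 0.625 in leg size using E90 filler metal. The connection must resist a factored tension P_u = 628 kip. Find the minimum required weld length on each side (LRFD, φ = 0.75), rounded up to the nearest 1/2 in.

E90XX → F_EXX = 90 ksi.
Throat t_e = 0.707 × 0.625 = 0.4419 in.
φr_n = 0.75 × 0.6 × 90 × 0.4419 = 17.9 kip/in.
L_req = P_u / φr_n = 628 / 17.9 = 35.09 in total.
Per side: 35.09 / 2 = 17.55 in.
Round up → use L = 18 in on each side.

L = 18 in on each side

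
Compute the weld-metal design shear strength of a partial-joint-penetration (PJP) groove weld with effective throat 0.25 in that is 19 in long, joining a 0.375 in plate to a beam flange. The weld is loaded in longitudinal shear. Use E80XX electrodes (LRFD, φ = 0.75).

φR_n ≈ 171 kip

E80XX → F_EXX = 80 ksi.
Effective throat (given) t_e = 0.25 in.
A_we = 0.25 × 19 = 4.75 in².
F_nw = 0.6 F_EXX = 48 ksi.
φR_n = 0.75 × 48 × 4.75 = 171 kip.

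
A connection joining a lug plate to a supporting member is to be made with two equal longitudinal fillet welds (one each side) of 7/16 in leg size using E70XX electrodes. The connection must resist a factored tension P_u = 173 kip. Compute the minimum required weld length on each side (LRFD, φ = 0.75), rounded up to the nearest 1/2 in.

E70XX → F_EXX = 70 ksi.
Throat t_e = 0.707 × 0.4375 = 0.3093 in.
φr_n = 0.75 × 0.6 × 70 × 0.3093 = 9.743 kip/in.
L_req = P_u / φr_n = 173 / 9.743 = 17.76 in total.
Per side: 17.76 / 2 = 8.878 in.
Round up → use L = 9 in on each side.

L = 9 in on each side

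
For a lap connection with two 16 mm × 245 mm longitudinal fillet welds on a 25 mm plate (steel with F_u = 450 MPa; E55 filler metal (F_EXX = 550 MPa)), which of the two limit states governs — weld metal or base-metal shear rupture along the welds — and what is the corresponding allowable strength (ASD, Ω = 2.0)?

R_n/Ω ≈ 915 kN (weld metal governs)

t_e = 0.707 × 16 = 11.31 mm; L = 490 mm.
Weld metal: R_n/Ω = (1/2.0) × 0.6 × 550 × 11.31 × 490 × 10⁻³ = 914.6 kN.
Base metal (shear rupture): R_n/Ω = (1/2.0) × 0.6 × 450 × 25 × 490 × 10⁻³ = 1654 kN.
Governing: weld metal.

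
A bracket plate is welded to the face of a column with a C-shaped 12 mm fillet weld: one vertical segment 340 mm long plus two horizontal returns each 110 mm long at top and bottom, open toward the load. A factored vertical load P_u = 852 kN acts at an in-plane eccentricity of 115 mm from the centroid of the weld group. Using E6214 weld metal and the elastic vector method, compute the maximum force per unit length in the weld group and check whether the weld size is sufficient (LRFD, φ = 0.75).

E62XX → F_EXX = 620 MPa.
Total weld length L_w = 560 mm. Treat welds as unit-width lines.
Centroid: x̄ = 2×110×55 / 560 = 21.61 mm from the vertical weld.
Polar moment about centroid: J = I_x + I_y = [340³/12 + 2×110×170²] + [340×21.61² + 2(110³/12 + 110×33.39²)] = 10260000 mm³.
Direct shear f_v = P/L_w = 852×10³ / 560 = 1521 N/mm (vertical).
Torsion M = P·e = 852×10³ × 115 = 97980000 N·mm.
Critical point at (x, y) = (88.39, 170) from centroid. f_tx = M·y/J = 1624 N/mm; f_ty = M·x/J = 844.2 N/mm.
Resultant f_max = √[f_tx² + (f_v + f_ty)²] = √[1624² + (1521 + 844.2)²] = 2869 N/mm.
Capacity per unit length: φr_n = 0.75 × 0.6 × 620 × (0.707 × 12) = 2367 N/mm.
2869 > 2367 → NOT adequate.

f_max ≈ 2870 N/mm; NOT adequate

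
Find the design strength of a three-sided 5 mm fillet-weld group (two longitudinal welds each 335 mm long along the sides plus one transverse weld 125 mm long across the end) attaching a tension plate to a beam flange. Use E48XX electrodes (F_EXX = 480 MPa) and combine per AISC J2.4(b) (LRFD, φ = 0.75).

φR_n ≈ 607 kN

t_e = 0.707 × 5 = 3.535 mm.
R_nwl = 0.6 × 480 × 3.535 × 670 × 10⁻³ = 682.1 kN (longitudinal, 2 welds).
R_nwt = 0.6 × 480 × 3.535 × 125 × 10⁻³ = 127.3 kN (transverse, base value).
(i) R_nwl + R_nwt = 809.4 kN; (ii) 0.85 R_nwl + 1.5 R_nwt = 770.7 kN.
R_n = max = 809.4 kN [governs: (i)]; φR_n = 607 kN.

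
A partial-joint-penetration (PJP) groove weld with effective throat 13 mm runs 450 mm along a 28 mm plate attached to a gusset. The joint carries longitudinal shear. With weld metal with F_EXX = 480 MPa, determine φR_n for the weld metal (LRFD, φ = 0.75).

φR_n ≈ 1260 kN

Effective throat (given) t_e = 13 mm.
A_we = 13 × 450 = 5850 mm².
F_nw = 0.6 F_EXX = 288 MPa.
φR_n = 0.75 × 288 × 5850 × 10⁻³ = 1264 kN.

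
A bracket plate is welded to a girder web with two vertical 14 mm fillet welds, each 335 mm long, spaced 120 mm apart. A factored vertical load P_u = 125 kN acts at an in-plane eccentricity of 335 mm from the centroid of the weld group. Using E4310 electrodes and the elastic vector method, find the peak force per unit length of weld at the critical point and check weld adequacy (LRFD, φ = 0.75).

E43XX → F_EXX = 430 MPa.
Total weld length L_w = 670 mm. Treat welds as unit-width lines.
Polar moment about centroid: J = 2[d³/12 + d(b/2)²] = 2[335³/12 + 335×60²] = 8678000 mm³.
Direct shear f_v = P/L_w = 125×10³ / 670 = 186.6 N/mm (vertical).
Torsion M = P·e = 125×10³ × 335 = 41875000 N·mm.
Critical point at (x, y) = (60, 167.5) from centroid. f_tx = M·y/J = 808.3 N/mm; f_ty = M·x/J = 289.5 N/mm.
Resultant f_max = √[f_tx² + (f_v + f_ty)²] = √[808.3² + (186.6 + 289.5)²] = 938.1 N/mm.
Capacity per unit length: φr_n = 0.75 × 0.6 × 430 × (0.707 × 14) = 1915 N/mm.
938.1 ≤ 1915 → adequate.

f_max ≈ 938 N/mm; adequate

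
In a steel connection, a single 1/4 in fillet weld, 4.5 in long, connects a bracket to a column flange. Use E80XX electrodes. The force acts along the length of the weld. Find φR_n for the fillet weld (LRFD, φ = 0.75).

φR_n ≈ 28.6 kips

E80XX → F_EXX = 80 ksi.
Effective throat t_e = 0.707 × 0.25 = 0.1767 in.
Total length L = 4.5 in; A_we = 0.1767 × 4.5 = 0.7954 in².
F_nw = 0.6 F_EXX = 0.6 × 80 = 48 ksi.
φR_n = 0.75 × 48 × 0.7954 = 28.63 kips.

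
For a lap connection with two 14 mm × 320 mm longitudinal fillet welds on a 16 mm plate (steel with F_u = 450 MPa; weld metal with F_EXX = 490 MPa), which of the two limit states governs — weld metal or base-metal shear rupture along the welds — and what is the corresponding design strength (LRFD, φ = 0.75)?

t_e = 0.707 × 14 = 9.898 mm; L = 640 mm.
Weld metal: φR_n = 0.75 × 0.6 × 490 × 9.898 × 640 × 10⁻³ = 1397 kN.
Base metal (shear rupture): φR_n = 0.75 × 0.6 × 450 × 16 × 640 × 10⁻³ = 2074 kN.
Governing: weld metal.

φR_n ≈ 1400 kN (weld metal governs)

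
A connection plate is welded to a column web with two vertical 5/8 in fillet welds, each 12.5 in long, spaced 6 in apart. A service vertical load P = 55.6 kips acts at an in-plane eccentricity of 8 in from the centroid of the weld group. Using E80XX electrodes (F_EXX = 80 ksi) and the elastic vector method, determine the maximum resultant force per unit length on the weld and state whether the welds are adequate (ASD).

Total weld length L_w = 25 in. Treat welds as unit-width lines.
Polar moment about centroid: J = 2[d³/12 + d(b/2)²] = 2[12.5³/12 + 12.5×3²] = 550.5 in³.
Direct shear f_v = P/L_w = 55.6 / 25 = 2.224 kip/in (vertical).
Torsion M = P·e = 55.6 × 8 = 444.8 kip·in.
Critical point at (x, y) = (3, 6.25) from centroid. f_tx = M·y/J = 5.05 kip/in; f_ty = M·x/J = 2.424 kip/in.
Resultant f_max = √[f_tx² + (f_v + f_ty)²] = √[5.05² + (2.224 + 2.424)²] = 6.863 kip/in.
Capacity per unit length: r_n/Ω = (1/2.0) × 0.6 × 80 × (0.707 × 0.625) = 10.6 kip/in.
6.863 ≤ 10.6 → adequate.

f_max ≈ 6.86 kip/in; adequate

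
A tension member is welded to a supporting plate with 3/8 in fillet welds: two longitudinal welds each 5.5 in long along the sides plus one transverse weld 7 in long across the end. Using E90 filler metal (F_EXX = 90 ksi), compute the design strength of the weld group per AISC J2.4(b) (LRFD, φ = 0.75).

t_e = 0.707 × 0.375 = 0.2651 in.
R_nwl = 0.6 × 90 × 0.2651 × 11 = 157.5 kip (longitudinal, 2 welds).
R_nwt = 0.6 × 90 × 0.2651 × 7 = 100.2 kip (transverse, base value).
(i) R_nwl + R_nwt = 257.7 kip; (ii) 0.85 R_nwl + 1.5 R_nwt = 284.2 kip.
R_n = max = 284.2 kip [governs: (ii)]; φR_n = 213.1 kip.

φR_n ≈ 213 kip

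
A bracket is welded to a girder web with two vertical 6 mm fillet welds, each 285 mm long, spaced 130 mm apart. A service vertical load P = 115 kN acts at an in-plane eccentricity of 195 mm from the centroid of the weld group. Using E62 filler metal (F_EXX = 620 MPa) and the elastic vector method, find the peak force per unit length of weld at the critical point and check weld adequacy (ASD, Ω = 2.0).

f_max ≈ 670 N/mm; adequate

Total weld length L_w = 570 mm. Treat welds as unit-width lines.
Polar moment about centroid: J = 2[d³/12 + d(b/2)²] = 2[285³/12 + 285×65²] = 6266000 mm³.
Direct shear f_v = P/L_w = 115×10³ / 570 = 201.8 N/mm (vertical).
Torsion M = P·e = 115×10³ × 195 = 22425000 N·mm.
Critical point at (x, y) = (65, 142.5) from centroid. f_tx = M·y/J = 509.9 N/mm; f_ty = M·x/J = 232.6 N/mm.
Resultant f_max = √[f_tx² + (f_v + f_ty)²] = √[509.9² + (201.8 + 232.6)²] = 669.9 N/mm.
Capacity per unit length: r_n/Ω = (1/2.0) × 0.6 × 620 × (0.707 × 6) = 789 N/mm.
669.9 ≤ 789 → adequate.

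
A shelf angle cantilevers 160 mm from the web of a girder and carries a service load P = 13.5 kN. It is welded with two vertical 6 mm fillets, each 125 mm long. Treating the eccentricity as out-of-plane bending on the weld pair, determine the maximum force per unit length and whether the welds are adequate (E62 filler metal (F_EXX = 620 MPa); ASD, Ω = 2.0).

L_w = 2 × 125 = 250 mm; section modulus (unit throat) S = 2 × L²/6 = 5208 mm².
Direct shear f_v = P/L_w = 13.5×10³/250 = 54 N/mm.
Moment M = P × e = 13.5×10³ × 160 = 2160000 N·mm; bending f_b = M/S = 414.7 N/mm.
f_max = √(f_v² + f_b²) = √(54² + 414.7²) = 418.2 N/mm.
r_n/Ω = (1/2.0) × 0.6 × 620 × (0.707 × 6) = 789 N/mm → adequate.

f_max ≈ 418 N/mm; adequate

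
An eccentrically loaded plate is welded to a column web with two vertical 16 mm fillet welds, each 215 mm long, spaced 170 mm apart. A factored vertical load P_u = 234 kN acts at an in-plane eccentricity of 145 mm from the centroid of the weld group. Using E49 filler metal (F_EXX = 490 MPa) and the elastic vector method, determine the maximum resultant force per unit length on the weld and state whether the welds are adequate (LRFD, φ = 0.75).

Total weld length L_w = 430 mm. Treat welds as unit-width lines.
Polar moment about centroid: J = 2[d³/12 + d(b/2)²] = 2[215³/12 + 215×85²] = 4763000 mm³.
Direct shear f_v = P/L_w = 234×10³ / 430 = 544.2 N/mm (vertical).
Torsion M = P·e = 234×10³ × 145 = 33930000 N·mm.
Critical point at (x, y) = (85, 107.5) from centroid. f_tx = M·y/J = 765.8 N/mm; f_ty = M·x/J = 605.5 N/mm.
Resultant f_max = √[f_tx² + (f_v + f_ty)²] = √[765.8² + (544.2 + 605.5)²] = 1381 N/mm.
Capacity per unit length: φr_n = 0.75 × 0.6 × 490 × (0.707 × 16) = 2494 N/mm.
1381 ≤ 2494 → adequate.

f_max ≈ 1380 N/mm; adequate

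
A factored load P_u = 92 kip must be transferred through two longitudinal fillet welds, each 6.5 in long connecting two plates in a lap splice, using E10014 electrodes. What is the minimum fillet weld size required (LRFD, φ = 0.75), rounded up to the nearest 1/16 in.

E100XX → F_EXX = 100 ksi.
Total weld length L = 13 in.
Required throat t_e = P_u / (φ × 0.6 F_EXX × L) = 92 / (0.75 × 0.6 × 100 × 13) = 0.1573 in.
Required leg w = t_e / 0.707 = 0.2224 in → use 1/4 in.

w = 1/4 in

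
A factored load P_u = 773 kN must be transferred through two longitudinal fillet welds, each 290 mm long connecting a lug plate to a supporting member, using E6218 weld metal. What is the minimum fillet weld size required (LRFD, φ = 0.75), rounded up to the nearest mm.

w = 7 mm

E62XX → F_EXX = 620 MPa.
Total weld length L = 580 mm.
Required throat t_e = P_u / (φ × 0.6 F_EXX × L) = 773 / (0.75 × 0.6 × 620 × 580 × 10⁻³) = 4.777 mm.
Required leg w = t_e / 0.707 = 6.757 mm → use 7 mm.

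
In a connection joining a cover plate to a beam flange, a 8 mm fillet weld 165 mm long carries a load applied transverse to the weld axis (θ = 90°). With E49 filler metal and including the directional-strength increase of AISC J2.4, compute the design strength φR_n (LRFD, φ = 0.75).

φR_n ≈ 309 kN

E49XX → F_EXX = 490 MPa.
t_e = 0.707 × 8 = 5.656 mm; A_we = 5.656 × 165 = 933.2 mm².
Directional factor: 1.0 + 0.5 sin^1.5(90°) = 1.5.
F_nw = 0.6 × 490 × 1.5 = 441 MPa.
φR_n = 0.75 × 441 × 933.2 × 10⁻³ = 308.7 kN.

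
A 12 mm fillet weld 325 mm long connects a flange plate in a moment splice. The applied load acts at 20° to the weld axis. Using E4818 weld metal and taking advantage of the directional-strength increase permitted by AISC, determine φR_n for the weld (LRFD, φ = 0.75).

φR_n ≈ 655 kN

E48XX → F_EXX = 480 MPa.
t_e = 0.707 × 12 = 8.484 mm; A_we = 8.484 × 325 = 2757 mm².
Directional factor: 1.0 + 0.5 sin^1.5(20°) = 1.1.
F_nw = 0.6 × 480 × 1.1 = 316.8 MPa.
φR_n = 0.75 × 316.8 × 2757 × 10⁻³ = 655.1 kN.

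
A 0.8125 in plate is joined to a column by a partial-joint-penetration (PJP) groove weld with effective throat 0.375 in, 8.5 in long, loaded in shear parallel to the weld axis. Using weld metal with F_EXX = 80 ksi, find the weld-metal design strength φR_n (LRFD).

Effective throat (given) t_e = 0.375 in.
A_we = 0.375 × 8.5 = 3.188 in².
F_nw = 0.6 F_EXX = 48 ksi.
φR_n = 0.75 × 48 × 3.188 = 114.8 kips.

φR_n ≈ 115 kips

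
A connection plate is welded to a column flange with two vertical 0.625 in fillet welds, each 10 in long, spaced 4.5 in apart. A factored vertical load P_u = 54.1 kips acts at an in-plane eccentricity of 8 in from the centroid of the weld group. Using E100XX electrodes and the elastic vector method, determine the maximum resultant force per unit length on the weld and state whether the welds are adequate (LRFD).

E100XX → F_EXX = 100 ksi.
Total weld length L_w = 20 in. Treat welds as unit-width lines.
Polar moment about centroid: J = 2[d³/12 + d(b/2)²] = 2[10³/12 + 10×2.25²] = 267.9 in³.
Direct shear f_v = P/L_w = 54.1 / 20 = 2.705 kip/in (vertical).
Torsion M = P·e = 54.1 × 8 = 432.8 kip·in.
Critical point at (x, y) = (2.25, 5) from centroid. f_tx = M·y/J = 8.077 kip/in; f_ty = M·x/J = 3.635 kip/in.
Resultant f_max = √[f_tx² + (f_v + f_ty)²] = √[8.077² + (2.705 + 3.635)²] = 10.27 kip/in.
Capacity per unit length: φr_n = 0.75 × 0.6 × 100 × (0.707 × 0.625) = 19.88 kip/in.
10.27 ≤ 19.88 → adequate.

f_max ≈ 10.3 kip/in; adequate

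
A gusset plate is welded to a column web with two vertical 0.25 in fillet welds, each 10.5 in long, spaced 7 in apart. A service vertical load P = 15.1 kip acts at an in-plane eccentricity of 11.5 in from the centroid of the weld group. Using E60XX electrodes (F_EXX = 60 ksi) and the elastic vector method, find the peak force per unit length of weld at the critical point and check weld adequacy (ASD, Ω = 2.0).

f_max ≈ 2.9 kip/in; adequate

Total weld length L_w = 21 in. Treat welds as unit-width lines.
Polar moment about centroid: J = 2[d³/12 + d(b/2)²] = 2[10.5³/12 + 10.5×3.5²] = 450.2 in³.
Direct shear f_v = P/L_w = 15.1 / 21 = 0.719 kip/in (vertical).
Torsion M = P·e = 15.1 × 11.5 = 173.65 kip·in.
Critical point at (x, y) = (3.5, 5.25) from centroid. f_tx = M·y/J = 2.025 kip/in; f_ty = M·x/J = 1.35 kip/in.
Resultant f_max = √[f_tx² + (f_v + f_ty)²] = √[2.025² + (0.719 + 1.35)²] = 2.895 kip/in.
Capacity per unit length: r_n/Ω = (1/2.0) × 0.6 × 60 × (0.707 × 0.25) = 3.181 kip/in.
2.895 ≤ 3.181 → adequate.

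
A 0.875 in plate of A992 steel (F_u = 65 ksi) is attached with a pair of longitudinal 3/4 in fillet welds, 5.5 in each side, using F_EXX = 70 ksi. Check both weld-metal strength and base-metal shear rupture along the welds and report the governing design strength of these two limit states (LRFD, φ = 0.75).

t_e = 0.707 × 0.75 = 0.5302 in; L = 11 in.
Weld metal: φR_n = 0.75 × 0.6 × 70 × 0.5302 × 11 = 183.7 kips.
Base metal (shear rupture): φR_n = 0.75 × 0.6 × 65 × 0.875 × 11 = 281.5 kips.
Governing: weld metal.

φR_n ≈ 184 kips (weld metal governs)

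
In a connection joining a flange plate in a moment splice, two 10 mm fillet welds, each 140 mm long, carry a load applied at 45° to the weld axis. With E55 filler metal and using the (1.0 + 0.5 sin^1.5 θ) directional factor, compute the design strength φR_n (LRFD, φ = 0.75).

E55XX → F_EXX = 550 MPa.
t_e = 0.707 × 10 = 7.07 mm; A_we = 7.07 × 280 = 1980 mm².
Directional factor: 1.0 + 0.5 sin^1.5(45°) = 1.297.
F_nw = 0.6 × 550 × 1.297 = 428.1 MPa.
φR_n = 0.75 × 428.1 × 1980 × 10⁻³ = 635.6 kN.

φR_n ≈ 636 kN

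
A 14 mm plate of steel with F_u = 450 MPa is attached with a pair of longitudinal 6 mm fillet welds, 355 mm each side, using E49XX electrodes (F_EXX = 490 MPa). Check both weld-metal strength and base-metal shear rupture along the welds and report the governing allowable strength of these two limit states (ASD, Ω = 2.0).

t_e = 0.707 × 6 = 4.242 mm; L = 710 mm.
Weld metal: R_n/Ω = (1/2.0) × 0.6 × 490 × 4.242 × 710 × 10⁻³ = 442.7 kN.
Base metal (shear rupture): R_n/Ω = (1/2.0) × 0.6 × 450 × 14 × 710 × 10⁻³ = 1342 kN.
Governing: weld metal.

R_n/Ω ≈ 443 kN (weld metal governs)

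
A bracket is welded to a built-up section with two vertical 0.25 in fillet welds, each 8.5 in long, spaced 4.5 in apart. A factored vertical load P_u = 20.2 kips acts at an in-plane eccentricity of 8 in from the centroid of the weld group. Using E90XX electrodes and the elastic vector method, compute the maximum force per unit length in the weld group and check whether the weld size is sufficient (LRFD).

f_max ≈ 4.8 kip/in; adequate

E90XX → F_EXX = 90 ksi.
Total weld length L_w = 17 in. Treat welds as unit-width lines.
Polar moment about centroid: J = 2[d³/12 + d(b/2)²] = 2[8.5³/12 + 8.5×2.25²] = 188.4 in³.
Direct shear f_v = P/L_w = 20.2 / 17 = 1.188 kip/in (vertical).
Torsion M = P·e = 20.2 × 8 = 161.6 kip·in.
Critical point at (x, y) = (2.25, 4.25) from centroid. f_tx = M·y/J = 3.645 kip/in; f_ty = M·x/J = 1.93 kip/in.
Resultant f_max = √[f_tx² + (f_v + f_ty)²] = √[3.645² + (1.188 + 1.93)²] = 4.797 kip/in.
Capacity per unit length: φr_n = 0.75 × 0.6 × 90 × (0.707 × 0.25) = 7.158 kip/in.
4.797 ≤ 7.158 → adequate.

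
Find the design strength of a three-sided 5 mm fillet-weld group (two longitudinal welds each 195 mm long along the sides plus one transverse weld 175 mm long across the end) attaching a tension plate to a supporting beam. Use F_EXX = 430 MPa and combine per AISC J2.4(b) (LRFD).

φR_n ≈ 406 kN

t_e = 0.707 × 5 = 3.535 mm.
R_nwl = 0.6 × 430 × 3.535 × 390 × 10⁻³ = 355.7 kN (longitudinal, 2 welds).
R_nwt = 0.6 × 430 × 3.535 × 175 × 10⁻³ = 159.6 kN (transverse, base value).
(i) R_nwl + R_nwt = 515.3 kN; (ii) 0.85 R_nwl + 1.5 R_nwt = 541.7 kN.
R_n = max = 541.7 kN [governs: (ii)]; φR_n = 406.3 kN.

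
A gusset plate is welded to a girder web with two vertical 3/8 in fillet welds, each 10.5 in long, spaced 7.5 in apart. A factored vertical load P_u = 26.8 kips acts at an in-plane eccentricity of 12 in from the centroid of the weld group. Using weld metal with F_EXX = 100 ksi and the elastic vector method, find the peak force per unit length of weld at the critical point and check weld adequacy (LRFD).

Total weld length L_w = 21 in. Treat welds as unit-width lines.
Polar moment about centroid: J = 2[d³/12 + d(b/2)²] = 2[10.5³/12 + 10.5×3.75²] = 488.2 in³.
Direct shear f_v = P/L_w = 26.8 / 21 = 1.276 kip/in (vertical).
Torsion M = P·e = 26.8 × 12 = 321.6 kip·in.
Critical point at (x, y) = (3.75, 5.25) from centroid. f_tx = M·y/J = 3.458 kip/in; f_ty = M·x/J = 2.47 kip/in.
Resultant f_max = √[f_tx² + (f_v + f_ty)²] = √[3.458² + (1.276 + 2.47)²] = 5.098 kip/in.
Capacity per unit length: φr_n = 0.75 × 0.6 × 100 × (0.707 × 0.375) = 11.93 kip/in.
5.098 ≤ 11.93 → adequate.

f_max ≈ 5.1 kip/in; adequate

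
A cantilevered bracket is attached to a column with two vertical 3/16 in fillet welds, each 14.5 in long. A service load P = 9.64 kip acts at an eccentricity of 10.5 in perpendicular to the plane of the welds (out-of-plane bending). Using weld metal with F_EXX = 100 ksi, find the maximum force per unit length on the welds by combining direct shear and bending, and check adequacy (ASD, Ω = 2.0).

f_max ≈ 1.48 kip/in; adequate

L_w = 2 × 14.5 = 29 in; section modulus (unit throat) S = 2 × L²/6 = 70.08 in².
Direct shear f_v = P/L_w = 9.64/29 = 0.3324 kip/in.
Moment M = P × e = 9.64 × 10.5 = 101.22 kip·in; bending f_b = M/S = 1.444 kip/in.
f_max = √(f_v² + f_b²) = √(0.3324² + 1.444²) = 1.482 kip/in.
r_n/Ω = (1/2.0) × 0.6 × 100 × (0.707 × 0.1875) = 3.977 kip/in → adequate.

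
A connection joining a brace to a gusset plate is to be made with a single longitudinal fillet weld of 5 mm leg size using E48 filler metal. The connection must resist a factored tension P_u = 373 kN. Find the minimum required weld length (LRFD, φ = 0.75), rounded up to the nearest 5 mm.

L = 490 mm

E48XX → F_EXX = 480 MPa.
Throat t_e = 0.707 × 5 = 3.535 mm.
φr_n = 0.75 × 0.6 × 480 × 3.535 × 10⁻³ = 0.7636 kN/mm.
L_req = P_u / φr_n = 373 / 0.7636 = 488.5 mm total.
Round up → use L = 490 mm.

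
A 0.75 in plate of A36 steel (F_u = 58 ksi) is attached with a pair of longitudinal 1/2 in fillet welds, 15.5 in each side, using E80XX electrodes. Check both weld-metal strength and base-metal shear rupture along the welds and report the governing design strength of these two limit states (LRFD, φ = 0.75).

E80XX → F_EXX = 80 ksi.
t_e = 0.707 × 0.5 = 0.3535 in; L = 31 in.
Weld metal: φR_n = 0.75 × 0.6 × 80 × 0.3535 × 31 = 394.5 kip.
Base metal (shear rupture): φR_n = 0.75 × 0.6 × 58 × 0.75 × 31 = 606.8 kip.
Governing: weld metal.

φR_n ≈ 395 kip (weld metal governs)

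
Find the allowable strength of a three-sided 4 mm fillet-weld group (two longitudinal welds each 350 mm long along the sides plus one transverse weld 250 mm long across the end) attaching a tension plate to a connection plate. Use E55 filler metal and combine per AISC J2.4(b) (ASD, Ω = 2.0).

R_n/Ω ≈ 453 kN

E55XX → F_EXX = 550 MPa.
t_e = 0.707 × 4 = 2.828 mm.
R_nwl = 0.6 × 550 × 2.828 × 700 × 10⁻³ = 653.3 kN (longitudinal, 2 welds).
R_nwt = 0.6 × 550 × 2.828 × 250 × 10⁻³ = 233.3 kN (transverse, base value).
(i) R_nwl + R_nwt = 886.6 kN; (ii) 0.85 R_nwl + 1.5 R_nwt = 905.2 kN.
R_n = max = 905.2 kN [governs: (ii)]; R_n/Ω = 452.6 kN.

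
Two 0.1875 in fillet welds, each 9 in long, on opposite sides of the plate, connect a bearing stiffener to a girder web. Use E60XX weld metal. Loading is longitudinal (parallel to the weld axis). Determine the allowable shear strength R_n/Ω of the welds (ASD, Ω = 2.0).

R_n/Ω ≈ 43 kip

E60XX → F_EXX = 60 ksi.
Effective throat t_e = 0.707 × 0.1875 = 0.1326 in.
Total length L = 18 in; A_we = 0.1326 × 18 = 2.386 in².
F_nw = 0.6 F_EXX = 0.6 × 60 = 36 ksi.
R_n = 36 × 2.386 = 85.9 kip; R_n/Ω = 85.9/2.0 = 42.95 kip.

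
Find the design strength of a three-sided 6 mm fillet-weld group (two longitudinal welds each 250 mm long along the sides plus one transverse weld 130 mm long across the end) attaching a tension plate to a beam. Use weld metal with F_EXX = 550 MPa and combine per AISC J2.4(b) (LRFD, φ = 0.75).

t_e = 0.707 × 6 = 4.242 mm.
R_nwl = 0.6 × 550 × 4.242 × 500 × 10⁻³ = 699.9 kN (longitudinal, 2 welds).
R_nwt = 0.6 × 550 × 4.242 × 130 × 10⁻³ = 182 kN (transverse, base value).
(i) R_nwl + R_nwt = 881.9 kN; (ii) 0.85 R_nwl + 1.5 R_nwt = 867.9 kN.
R_n = max = 881.9 kN [governs: (i)]; φR_n = 661.4 kN.

φR_n ≈ 661 kN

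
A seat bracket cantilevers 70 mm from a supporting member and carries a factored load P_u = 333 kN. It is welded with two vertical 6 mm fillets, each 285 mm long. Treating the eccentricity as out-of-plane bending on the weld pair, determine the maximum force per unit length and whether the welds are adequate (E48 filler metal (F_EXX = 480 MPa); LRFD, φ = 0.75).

L_w = 2 × 285 = 570 mm; section modulus (unit throat) S = 2 × L²/6 = 27080 mm².
Direct shear f_v = P/L_w = 333×10³/570 = 584.2 N/mm.
Moment M = P × e = 333×10³ × 70 = 23310000 N·mm; bending f_b = M/S = 860.9 N/mm.
f_max = √(f_v² + f_b²) = √(584.2² + 860.9²) = 1040 N/mm.
φr_n = 0.75 × 0.6 × 480 × (0.707 × 6) = 916.3 N/mm → NOT adequate.

f_max ≈ 1040 N/mm; NOT adequate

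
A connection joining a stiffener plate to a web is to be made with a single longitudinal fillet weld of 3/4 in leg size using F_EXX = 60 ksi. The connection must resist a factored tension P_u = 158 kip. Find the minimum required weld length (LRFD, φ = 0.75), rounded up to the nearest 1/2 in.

Throat t_e = 0.707 × 0.75 = 0.5302 in.
φr_n = 0.75 × 0.6 × 60 × 0.5302 = 14.32 kip/in.
L_req = P_u / φr_n = 158 / 14.32 = 11.04 in total.
Round up → use L = 11.5 in.

L = 11.5 in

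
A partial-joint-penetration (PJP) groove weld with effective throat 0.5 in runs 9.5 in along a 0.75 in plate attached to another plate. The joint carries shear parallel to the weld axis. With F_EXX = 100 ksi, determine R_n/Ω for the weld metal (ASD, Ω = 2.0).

R_n/Ω ≈ 142 kip

Effective throat (given) t_e = 0.5 in.
A_we = 0.5 × 9.5 = 4.75 in².
F_nw = 0.6 F_EXX = 60 ksi.
R_n/Ω = (60 × 4.75) / 2.0 = 142.5 kip.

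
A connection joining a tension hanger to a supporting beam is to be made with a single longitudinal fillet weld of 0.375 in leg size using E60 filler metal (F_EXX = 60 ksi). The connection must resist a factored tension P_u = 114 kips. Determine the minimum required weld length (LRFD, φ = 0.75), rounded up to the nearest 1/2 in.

Throat t_e = 0.707 × 0.375 = 0.2651 in.
φr_n = 0.75 × 0.6 × 60 × 0.2651 = 7.158 kips/in.
L_req = P_u / φr_n = 114 / 7.158 = 15.93 in total.
Round up → use L = 16 in.

L = 16 in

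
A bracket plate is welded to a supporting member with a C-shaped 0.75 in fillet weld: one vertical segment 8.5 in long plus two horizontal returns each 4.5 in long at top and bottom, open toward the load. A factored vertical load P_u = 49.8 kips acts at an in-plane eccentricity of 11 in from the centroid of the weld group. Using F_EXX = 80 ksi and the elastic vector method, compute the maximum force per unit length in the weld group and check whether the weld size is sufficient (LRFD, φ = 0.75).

Total weld length L_w = 17.5 in. Treat welds as unit-width lines.
Centroid: x̄ = 2×4.5×2.25 / 17.5 = 1.157 in from the vertical weld.
Polar moment about centroid: J = I_x + I_y = [8.5³/12 + 2×4.5×4.25²] + [8.5×1.157² + 2(4.5³/12 + 4.5×1.093²)] = 251.1 in³.
Direct shear f_v = P/L_w = 49.8 / 17.5 = 2.846 kip/in (vertical).
Torsion M = P·e = 49.8 × 11 = 547.8 kip·in.
Critical point at (x, y) = (3.343, 4.25) from centroid. f_tx = M·y/J = 9.273 kip/in; f_ty = M·x/J = 7.294 kip/in.
Resultant f_max = √[f_tx² + (f_v + f_ty)²] = √[9.273² + (2.846 + 7.294)²] = 13.74 kip/in.
Capacity per unit length: φr_n = 0.75 × 0.6 × 80 × (0.707 × 0.75) = 19.09 kip/in.
13.74 ≤ 19.09 → adequate.

f_max ≈ 13.7 kip/in; adequate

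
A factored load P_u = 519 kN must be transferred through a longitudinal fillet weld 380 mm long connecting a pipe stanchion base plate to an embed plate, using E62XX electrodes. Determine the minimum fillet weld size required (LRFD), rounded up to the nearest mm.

E62XX → F_EXX = 620 MPa.
Total weld length L = 380 mm.
Required throat t_e = P_u / (φ × 0.6 F_EXX × L) = 519 / (0.75 × 0.6 × 620 × 380 × 10⁻³) = 4.895 mm.
Required leg w = t_e / 0.707 = 6.924 mm → use 7 mm.

w = 7 mm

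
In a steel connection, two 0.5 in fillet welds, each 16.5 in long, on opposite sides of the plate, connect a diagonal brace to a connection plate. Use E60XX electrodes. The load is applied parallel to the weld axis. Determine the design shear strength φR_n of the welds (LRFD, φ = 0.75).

E60XX → F_EXX = 60 ksi.
Effective throat t_e = 0.707 × 0.5 = 0.3535 in.
Total length L = 33 in; A_we = 0.3535 × 33 = 11.67 in².
F_nw = 0.6 F_EXX = 0.6 × 60 = 36 ksi.
φR_n = 0.75 × 36 × 11.67 = 315 kips.

φR_n ≈ 315 kips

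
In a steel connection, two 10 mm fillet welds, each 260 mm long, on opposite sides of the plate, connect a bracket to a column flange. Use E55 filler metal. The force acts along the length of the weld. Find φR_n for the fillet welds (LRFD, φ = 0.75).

E55XX → F_EXX = 550 MPa.
Effective throat t_e = 0.707 × 10 = 7.07 mm.
Total length L = 520 mm; A_we = 7.07 × 520 = 3676 mm².
F_nw = 0.6 F_EXX = 0.6 × 550 = 330 MPa.
φR_n = 0.75 × 330 × 3676 × 10⁻³ = 909.9 kN.

φR_n ≈ 910 kN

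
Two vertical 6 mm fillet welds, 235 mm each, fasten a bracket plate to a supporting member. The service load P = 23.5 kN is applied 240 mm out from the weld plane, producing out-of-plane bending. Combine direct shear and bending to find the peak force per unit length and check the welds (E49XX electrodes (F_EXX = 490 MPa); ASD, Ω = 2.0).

L_w = 2 × 235 = 470 mm; section modulus (unit throat) S = 2 × L²/6 = 18410 mm².
Direct shear f_v = P/L_w = 23.5×10³/470 = 50 N/mm.
Moment M = P × e = 23.5×10³ × 240 = 5640000 N·mm; bending f_b = M/S = 306.4 N/mm.
f_max = √(f_v² + f_b²) = √(50² + 306.4²) = 310.4 N/mm.
r_n/Ω = (1/2.0) × 0.6 × 490 × (0.707 × 6) = 623.6 N/mm → adequate.

f_max ≈ 310 N/mm; adequate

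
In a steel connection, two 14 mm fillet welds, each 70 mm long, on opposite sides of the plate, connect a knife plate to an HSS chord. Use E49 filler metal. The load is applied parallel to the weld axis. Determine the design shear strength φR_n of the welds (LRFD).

E49XX → F_EXX = 490 MPa.
Effective throat t_e = 0.707 × 14 = 9.898 mm.
Total length L = 140 mm; A_we = 9.898 × 140 = 1386 mm².
F_nw = 0.6 F_EXX = 0.6 × 490 = 294 MPa.
φR_n = 0.75 × 294 × 1386 × 10⁻³ = 305.6 kN.

φR_n ≈ 306 kN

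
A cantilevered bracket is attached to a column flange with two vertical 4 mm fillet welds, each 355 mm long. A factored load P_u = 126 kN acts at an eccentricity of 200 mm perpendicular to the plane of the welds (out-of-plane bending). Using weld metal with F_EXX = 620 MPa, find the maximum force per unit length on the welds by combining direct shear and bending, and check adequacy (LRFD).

f_max ≈ 626 N/mm; adequate

L_w = 2 × 355 = 710 mm; section modulus (unit throat) S = 2 × L²/6 = 42010 mm².
Direct shear f_v = P/L_w = 126×10³/710 = 177.5 N/mm.
Moment M = P × e = 126×10³ × 200 = 25200000 N·mm; bending f_b = M/S = 599.9 N/mm.
f_max = √(f_v² + f_b²) = √(177.5² + 599.9²) = 625.6 N/mm.
φr_n = 0.75 × 0.6 × 620 × (0.707 × 4) = 789 N/mm → adequate.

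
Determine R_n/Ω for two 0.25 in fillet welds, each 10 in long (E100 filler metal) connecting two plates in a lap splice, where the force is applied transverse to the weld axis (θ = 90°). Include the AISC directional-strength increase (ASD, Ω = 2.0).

E100XX → F_EXX = 100 ksi.
t_e = 0.707 × 0.25 = 0.1767 in; A_we = 0.1767 × 20 = 3.535 in².
Directional factor: 1.0 + 0.5 sin^1.5(90°) = 1.5.
F_nw = 0.6 × 100 × 1.5 = 90 ksi.
R_n/Ω = (90 × 3.535) / 2.0 = 159.1 kips.

R_n/Ω ≈ 159 kips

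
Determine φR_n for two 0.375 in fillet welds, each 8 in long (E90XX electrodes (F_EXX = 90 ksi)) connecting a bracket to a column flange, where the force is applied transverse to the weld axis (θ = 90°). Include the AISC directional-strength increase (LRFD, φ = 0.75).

t_e = 0.707 × 0.375 = 0.2651 in; A_we = 0.2651 × 16 = 4.242 in².
Directional factor: 1.0 + 0.5 sin^1.5(90°) = 1.5.
F_nw = 0.6 × 90 × 1.5 = 81 ksi.
φR_n = 0.75 × 81 × 4.242 = 257.7 kips.

φR_n ≈ 258 kips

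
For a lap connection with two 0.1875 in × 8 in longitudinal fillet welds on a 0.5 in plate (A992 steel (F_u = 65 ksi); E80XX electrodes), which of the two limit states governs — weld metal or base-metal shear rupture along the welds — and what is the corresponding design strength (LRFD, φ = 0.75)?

E80XX → F_EXX = 80 ksi.
t_e = 0.707 × 0.1875 = 0.1326 in; L = 16 in.
Weld metal: φR_n = 0.75 × 0.6 × 80 × 0.1326 × 16 = 76.36 kips.
Base metal (shear rupture): φR_n = 0.75 × 0.6 × 65 × 0.5 × 16 = 234 kips.
Governing: weld metal.

φR_n ≈ 76.4 kips (weld metal governs)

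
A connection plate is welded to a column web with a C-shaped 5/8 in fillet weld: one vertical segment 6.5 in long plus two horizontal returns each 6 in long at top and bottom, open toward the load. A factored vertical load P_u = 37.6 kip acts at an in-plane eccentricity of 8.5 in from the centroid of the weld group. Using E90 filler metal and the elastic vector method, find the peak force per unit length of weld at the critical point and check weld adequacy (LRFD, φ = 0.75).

f_max ≈ 9.1 kip/in; adequate

E90XX → F_EXX = 90 ksi.
Total weld length L_w = 18.5 in. Treat welds as unit-width lines.
Centroid: x̄ = 2×6×3 / 18.5 = 1.946 in from the vertical weld.
Polar moment about centroid: J = I_x + I_y = [6.5³/12 + 2×6×3.25²] + [6.5×1.946² + 2(6³/12 + 6×1.054²)] = 223.6 in³.
Direct shear f_v = P/L_w = 37.6 / 18.5 = 2.032 kip/in (vertical).
Torsion M = P·e = 37.6 × 8.5 = 319.6 kip·in.
Critical point at (x, y) = (4.054, 3.25) from centroid. f_tx = M·y/J = 4.646 kip/in; f_ty = M·x/J = 5.795 kip/in.
Resultant f_max = √[f_tx² + (f_v + f_ty)²] = √[4.646² + (2.032 + 5.795)²] = 9.102 kip/in.
Capacity per unit length: φr_n = 0.75 × 0.6 × 90 × (0.707 × 0.625) = 17.9 kip/in.
9.102 ≤ 17.9 → adequate.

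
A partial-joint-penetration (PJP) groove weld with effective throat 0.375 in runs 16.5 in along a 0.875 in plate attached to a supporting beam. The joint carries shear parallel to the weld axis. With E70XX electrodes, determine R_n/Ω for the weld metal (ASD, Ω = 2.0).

E70XX → F_EXX = 70 ksi.
Effective throat (given) t_e = 0.375 in.
A_we = 0.375 × 16.5 = 6.188 in².
F_nw = 0.6 F_EXX = 42 ksi.
R_n/Ω = (42 × 6.188) / 2.0 = 129.9 kip.

R_n/Ω ≈ 130 kip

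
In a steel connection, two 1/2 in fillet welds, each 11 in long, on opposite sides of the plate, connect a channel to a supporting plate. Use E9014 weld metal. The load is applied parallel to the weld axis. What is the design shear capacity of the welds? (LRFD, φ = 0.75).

φR_n ≈ 315 kips

E90XX → F_EXX = 90 ksi.
Effective throat t_e = 0.707 × 0.5 = 0.3535 in.
Total length L = 22 in; A_we = 0.3535 × 22 = 7.777 in².
F_nw = 0.6 F_EXX = 0.6 × 90 = 54 ksi.
φR_n = 0.75 × 54 × 7.777 = 315 kips.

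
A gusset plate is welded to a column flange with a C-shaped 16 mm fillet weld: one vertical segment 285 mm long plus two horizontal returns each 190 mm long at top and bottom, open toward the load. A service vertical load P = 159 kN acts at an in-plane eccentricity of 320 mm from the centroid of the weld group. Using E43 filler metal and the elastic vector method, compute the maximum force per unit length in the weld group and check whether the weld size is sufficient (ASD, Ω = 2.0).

E43XX → F_EXX = 430 MPa.
Total weld length L_w = 665 mm. Treat welds as unit-width lines.
Centroid: x̄ = 2×190×95 / 665 = 54.29 mm from the vertical weld.
Polar moment about centroid: J = I_x + I_y = [285³/12 + 2×190×142.5²] + [285×54.29² + 2(190³/12 + 190×40.71²)] = 12260000 mm³.
Direct shear f_v = P/L_w = 159×10³ / 665 = 239.1 N/mm (vertical).
Torsion M = P·e = 159×10³ × 320 = 50880000 N·mm.
Critical point at (x, y) = (135.7, 142.5) from centroid. f_tx = M·y/J = 591.5 N/mm; f_ty = M·x/J = 563.3 N/mm.
Resultant f_max = √[f_tx² + (f_v + f_ty)²] = √[591.5² + (239.1 + 563.3)²] = 996.8 N/mm.
Capacity per unit length: r_n/Ω = (1/2.0) × 0.6 × 430 × (0.707 × 16) = 1459 N/mm.
996.8 ≤ 1459 → adequate.

f_max ≈ 997 N/mm; adequate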